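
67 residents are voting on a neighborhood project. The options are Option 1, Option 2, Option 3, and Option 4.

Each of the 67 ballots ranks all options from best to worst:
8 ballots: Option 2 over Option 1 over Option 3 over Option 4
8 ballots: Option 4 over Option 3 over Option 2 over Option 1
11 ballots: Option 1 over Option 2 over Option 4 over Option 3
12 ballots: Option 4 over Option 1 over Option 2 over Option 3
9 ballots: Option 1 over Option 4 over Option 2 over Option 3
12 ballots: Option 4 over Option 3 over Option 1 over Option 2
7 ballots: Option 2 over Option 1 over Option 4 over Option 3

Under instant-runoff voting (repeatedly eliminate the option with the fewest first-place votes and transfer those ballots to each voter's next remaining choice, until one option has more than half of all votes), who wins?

Round 1: Option 1 20, Option 2 15, Option 3 0, Option 4 32. Option 3 eliminated.
Round 2: Option 1 20, Option 2 15, Option 4 32. Option 2 eliminated.
Round 3: Option 1 35, Option 4 32. Option 1 has a majority (≥34).

Option 1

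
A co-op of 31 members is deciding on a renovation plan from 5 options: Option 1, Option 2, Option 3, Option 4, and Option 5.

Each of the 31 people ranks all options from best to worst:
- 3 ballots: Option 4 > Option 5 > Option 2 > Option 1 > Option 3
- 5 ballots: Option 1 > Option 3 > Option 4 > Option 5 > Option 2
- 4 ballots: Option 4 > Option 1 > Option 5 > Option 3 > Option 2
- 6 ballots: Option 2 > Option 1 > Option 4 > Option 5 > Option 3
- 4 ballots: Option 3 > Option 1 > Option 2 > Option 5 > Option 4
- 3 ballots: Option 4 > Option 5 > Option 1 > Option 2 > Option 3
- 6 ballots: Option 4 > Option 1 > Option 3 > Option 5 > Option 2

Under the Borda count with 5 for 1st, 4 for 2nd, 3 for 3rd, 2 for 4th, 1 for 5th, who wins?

Option 1: 3×2 + 5×5 + 4×4 + 6×4 + 4×4 + 3×3 + 6×4 = 120
Option 2: 3×3 + 5×1 + 4×1 + 6×5 + 4×3 + 3×2 + 6×1 = 72
Option 3: 3×1 + 5×4 + 4×2 + 6×1 + 4×5 + 3×1 + 6×3 = 78
Option 4: 3×5 + 5×3 + 4×5 + 6×3 + 4×1 + 3×5 + 6×5 = 117
Option 5: 3×4 + 5×2 + 4×3 + 6×2 + 4×2 + 3×4 + 6×2 = 78

Option 1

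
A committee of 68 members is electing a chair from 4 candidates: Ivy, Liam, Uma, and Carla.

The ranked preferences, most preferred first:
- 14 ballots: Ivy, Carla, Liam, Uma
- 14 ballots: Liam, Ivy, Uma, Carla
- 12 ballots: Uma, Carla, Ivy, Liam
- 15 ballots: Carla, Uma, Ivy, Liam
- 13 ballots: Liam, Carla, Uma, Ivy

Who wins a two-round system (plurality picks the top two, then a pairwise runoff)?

Carla

Round 1 first-place votes: Ivy 14, Liam 27, Uma 12, Carla 15. Liam and Carla advance.
Runoff: Liam is ranked above Carla on 27 ballots, Carla above Liam on 41.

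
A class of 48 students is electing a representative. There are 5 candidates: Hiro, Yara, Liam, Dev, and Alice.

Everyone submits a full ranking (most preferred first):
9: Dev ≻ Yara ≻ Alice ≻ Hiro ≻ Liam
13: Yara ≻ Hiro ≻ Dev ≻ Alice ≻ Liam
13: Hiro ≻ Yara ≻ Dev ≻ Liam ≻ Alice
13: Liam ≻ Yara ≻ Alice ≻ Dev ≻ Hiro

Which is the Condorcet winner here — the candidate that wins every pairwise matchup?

Yara vs Hiro: 35–13
Yara vs Liam: 35–13
Yara vs Dev: 39–9
Yara vs Alice: 48–0
Yara beats every other candidate.

Yara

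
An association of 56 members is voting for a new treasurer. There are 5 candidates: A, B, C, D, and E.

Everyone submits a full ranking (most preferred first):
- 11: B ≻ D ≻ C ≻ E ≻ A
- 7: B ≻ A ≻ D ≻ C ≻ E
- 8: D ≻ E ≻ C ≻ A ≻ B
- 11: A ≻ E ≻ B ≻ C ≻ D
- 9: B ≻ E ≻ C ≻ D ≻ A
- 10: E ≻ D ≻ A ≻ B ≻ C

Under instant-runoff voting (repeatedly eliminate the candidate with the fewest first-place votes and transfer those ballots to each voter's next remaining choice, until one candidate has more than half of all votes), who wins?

E

Round 1: A 11, B 27, C 0, D 8, E 10. C eliminated.
Round 2: A 11, B 27, D 8, E 10. D eliminated.
Round 3: A 11, B 27, E 18. A eliminated.
Round 4: B 27, E 29. E has a majority (≥29).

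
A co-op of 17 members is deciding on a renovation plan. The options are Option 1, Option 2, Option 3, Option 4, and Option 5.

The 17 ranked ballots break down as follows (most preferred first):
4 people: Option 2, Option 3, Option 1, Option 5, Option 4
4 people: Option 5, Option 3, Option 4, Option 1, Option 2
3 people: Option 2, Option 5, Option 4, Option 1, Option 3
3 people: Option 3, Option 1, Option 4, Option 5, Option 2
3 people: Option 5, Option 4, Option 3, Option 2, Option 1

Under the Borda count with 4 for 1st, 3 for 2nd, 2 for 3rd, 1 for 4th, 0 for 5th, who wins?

Option 5

Option 1: 4×2 + 4×1 + 3×1 + 3×3 + 3×0 = 24
Option 2: 4×4 + 4×0 + 3×4 + 3×0 + 3×1 = 31
Option 3: 4×3 + 4×3 + 3×0 + 3×4 + 3×2 = 42
Option 4: 4×0 + 4×2 + 3×2 + 3×2 + 3×3 = 29
Option 5: 4×1 + 4×4 + 3×3 + 3×1 + 3×4 = 44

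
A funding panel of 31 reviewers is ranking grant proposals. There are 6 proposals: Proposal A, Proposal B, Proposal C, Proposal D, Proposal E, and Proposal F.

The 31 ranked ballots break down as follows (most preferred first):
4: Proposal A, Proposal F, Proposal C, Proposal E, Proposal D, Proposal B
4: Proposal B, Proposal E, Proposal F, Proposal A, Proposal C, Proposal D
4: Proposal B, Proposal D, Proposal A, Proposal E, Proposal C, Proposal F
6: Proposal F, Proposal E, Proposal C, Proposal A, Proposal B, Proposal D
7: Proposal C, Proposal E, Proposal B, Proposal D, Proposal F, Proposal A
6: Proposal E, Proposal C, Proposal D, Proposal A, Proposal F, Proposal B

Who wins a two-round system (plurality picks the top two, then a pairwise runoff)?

Round 1 first-place votes: Proposal A 4, Proposal B 8, Proposal C 7, Proposal D 0, Proposal E 6, Proposal F 6. Proposal B and Proposal C advance.
Runoff: Proposal B is ranked above Proposal C on 8 ballots, Proposal C above Proposal B on 23.

Proposal C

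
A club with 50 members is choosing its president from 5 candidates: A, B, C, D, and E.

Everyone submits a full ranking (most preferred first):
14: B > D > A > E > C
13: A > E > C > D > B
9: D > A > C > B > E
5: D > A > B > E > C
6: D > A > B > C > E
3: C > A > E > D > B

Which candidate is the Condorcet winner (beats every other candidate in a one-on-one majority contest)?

D

D vs A: 34–16
D vs B: 36–14
D vs C: 34–16
D vs E: 34–16
D beats every other candidate.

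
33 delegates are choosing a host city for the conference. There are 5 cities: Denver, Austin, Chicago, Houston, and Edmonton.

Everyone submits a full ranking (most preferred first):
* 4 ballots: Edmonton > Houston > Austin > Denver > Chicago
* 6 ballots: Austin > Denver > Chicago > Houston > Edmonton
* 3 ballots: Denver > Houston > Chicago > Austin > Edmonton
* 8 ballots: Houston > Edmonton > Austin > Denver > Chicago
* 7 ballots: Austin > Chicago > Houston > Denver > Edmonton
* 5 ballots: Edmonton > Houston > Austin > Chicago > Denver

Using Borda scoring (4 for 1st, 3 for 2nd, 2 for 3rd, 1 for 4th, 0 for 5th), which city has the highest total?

Denver: 4×1 + 6×3 + 3×4 + 8×1 + 7×1 + 5×0 = 49
Austin: 4×2 + 6×4 + 3×1 + 8×2 + 7×4 + 5×2 = 89
Chicago: 4×0 + 6×2 + 3×2 + 8×0 + 7×3 + 5×1 = 44
Houston: 4×3 + 6×1 + 3×3 + 8×4 + 7×2 + 5×3 = 88
Edmonton: 4×4 + 6×0 + 3×0 + 8×3 + 7×0 + 5×4 = 60

Austin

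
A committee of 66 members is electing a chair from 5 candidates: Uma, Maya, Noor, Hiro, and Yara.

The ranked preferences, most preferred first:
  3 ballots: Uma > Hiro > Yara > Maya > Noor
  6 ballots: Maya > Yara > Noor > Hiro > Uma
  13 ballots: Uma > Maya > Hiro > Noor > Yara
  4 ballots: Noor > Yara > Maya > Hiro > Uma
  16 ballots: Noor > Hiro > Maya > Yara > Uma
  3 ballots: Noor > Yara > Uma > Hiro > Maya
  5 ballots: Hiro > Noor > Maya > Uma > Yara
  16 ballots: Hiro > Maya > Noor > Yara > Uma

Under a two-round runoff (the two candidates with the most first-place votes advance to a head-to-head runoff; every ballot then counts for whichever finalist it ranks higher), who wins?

Hiro

Round 1 first-place votes: Uma 16, Maya 6, Noor 23, Hiro 21, Yara 0. Noor and Hiro advance.
Runoff: Noor is ranked above Hiro on 29 ballots, Hiro above Noor on 37.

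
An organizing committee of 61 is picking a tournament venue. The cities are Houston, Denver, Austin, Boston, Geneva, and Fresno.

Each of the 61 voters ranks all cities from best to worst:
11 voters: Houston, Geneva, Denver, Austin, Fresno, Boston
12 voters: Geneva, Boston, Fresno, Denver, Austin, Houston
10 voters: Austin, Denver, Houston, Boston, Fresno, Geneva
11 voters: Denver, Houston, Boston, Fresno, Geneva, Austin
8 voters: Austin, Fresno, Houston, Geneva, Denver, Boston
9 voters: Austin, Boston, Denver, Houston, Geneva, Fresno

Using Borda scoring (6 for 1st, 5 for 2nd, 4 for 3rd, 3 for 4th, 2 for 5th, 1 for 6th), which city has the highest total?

Houston: 11×6 + 12×1 + 10×4 + 11×5 + 8×4 + 9×3 = 232
Denver: 11×4 + 12×3 + 10×5 + 11×6 + 8×2 + 9×4 = 248
Austin: 11×3 + 12×2 + 10×6 + 11×1 + 8×6 + 9×6 = 230
Boston: 11×1 + 12×5 + 10×3 + 11×4 + 8×1 + 9×5 = 198
Geneva: 11×5 + 12×6 + 10×1 + 11×2 + 8×3 + 9×2 = 201
Fresno: 11×2 + 12×4 + 10×2 + 11×3 + 8×5 + 9×1 = 172

Denver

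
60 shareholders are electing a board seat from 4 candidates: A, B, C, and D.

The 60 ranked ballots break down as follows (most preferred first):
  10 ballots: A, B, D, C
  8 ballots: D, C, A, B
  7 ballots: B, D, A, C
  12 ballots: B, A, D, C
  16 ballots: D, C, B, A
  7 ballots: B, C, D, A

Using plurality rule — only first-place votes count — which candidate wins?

First-place votes: A 10, B 26, C 0, D 24.

B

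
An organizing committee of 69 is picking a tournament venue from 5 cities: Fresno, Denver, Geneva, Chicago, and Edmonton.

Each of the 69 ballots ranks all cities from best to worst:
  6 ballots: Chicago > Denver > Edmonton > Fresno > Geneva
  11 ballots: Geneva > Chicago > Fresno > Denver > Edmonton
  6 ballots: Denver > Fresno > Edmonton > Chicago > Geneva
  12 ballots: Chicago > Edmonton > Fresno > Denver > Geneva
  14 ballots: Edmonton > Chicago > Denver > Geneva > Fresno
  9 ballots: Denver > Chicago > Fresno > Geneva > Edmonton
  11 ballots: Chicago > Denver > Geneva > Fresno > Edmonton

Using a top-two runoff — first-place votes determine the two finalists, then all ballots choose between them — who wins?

Round 1 first-place votes: Fresno 0, Denver 15, Geneva 11, Chicago 29, Edmonton 14. Chicago and Denver advance.
Runoff: Chicago is ranked above Denver on 54 ballots, Denver above Chicago on 15.

Chicago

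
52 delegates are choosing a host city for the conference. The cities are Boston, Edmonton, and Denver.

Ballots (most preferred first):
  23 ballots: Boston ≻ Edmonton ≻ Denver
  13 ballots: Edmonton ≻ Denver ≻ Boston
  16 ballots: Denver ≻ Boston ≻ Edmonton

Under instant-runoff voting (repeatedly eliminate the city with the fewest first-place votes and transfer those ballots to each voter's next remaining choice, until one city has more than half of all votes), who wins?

Denver

Round 1: Boston 23, Edmonton 13, Denver 16. Edmonton eliminated.
Round 2: Boston 23, Denver 29. Denver has a majority (≥27).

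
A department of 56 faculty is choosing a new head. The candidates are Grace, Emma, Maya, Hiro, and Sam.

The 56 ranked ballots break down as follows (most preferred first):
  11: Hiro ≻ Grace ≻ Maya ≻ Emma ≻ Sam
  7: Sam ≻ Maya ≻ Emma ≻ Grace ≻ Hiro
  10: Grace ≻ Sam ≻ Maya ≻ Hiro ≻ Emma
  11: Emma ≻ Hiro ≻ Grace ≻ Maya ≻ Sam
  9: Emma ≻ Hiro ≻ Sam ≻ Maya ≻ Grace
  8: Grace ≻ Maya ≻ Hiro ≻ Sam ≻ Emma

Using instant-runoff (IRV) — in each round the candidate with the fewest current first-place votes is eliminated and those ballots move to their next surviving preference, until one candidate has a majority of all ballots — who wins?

Grace

Round 1: Grace 18, Emma 20, Maya 0, Hiro 11, Sam 7. Maya eliminated.
Round 2: Grace 18, Emma 20, Hiro 11, Sam 7. Sam eliminated.
Round 3: Grace 18, Emma 27, Hiro 11. Hiro eliminated.
Round 4: Grace 29, Emma 27. Grace has a majority (≥29).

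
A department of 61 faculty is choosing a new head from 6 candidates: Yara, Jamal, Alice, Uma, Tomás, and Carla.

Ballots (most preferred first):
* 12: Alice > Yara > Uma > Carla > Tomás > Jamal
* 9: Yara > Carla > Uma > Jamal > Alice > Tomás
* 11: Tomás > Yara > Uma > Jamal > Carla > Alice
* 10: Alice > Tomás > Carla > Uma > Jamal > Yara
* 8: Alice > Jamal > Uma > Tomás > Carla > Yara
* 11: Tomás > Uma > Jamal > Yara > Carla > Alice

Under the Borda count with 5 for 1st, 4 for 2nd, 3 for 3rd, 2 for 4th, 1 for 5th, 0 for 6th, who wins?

Yara: 12×4 + 9×5 + 11×4 + 10×0 + 8×0 + 11×2 = 159
Jamal: 12×0 + 9×2 + 11×2 + 10×1 + 8×4 + 11×3 = 115
Alice: 12×5 + 9×1 + 11×0 + 10×5 + 8×5 + 11×0 = 159
Uma: 12×3 + 9×3 + 11×3 + 10×2 + 8×3 + 11×4 = 184
Tomás: 12×1 + 9×0 + 11×5 + 10×4 + 8×2 + 11×5 = 178
Carla: 12×2 + 9×4 + 11×1 + 10×3 + 8×1 + 11×1 = 120

Uma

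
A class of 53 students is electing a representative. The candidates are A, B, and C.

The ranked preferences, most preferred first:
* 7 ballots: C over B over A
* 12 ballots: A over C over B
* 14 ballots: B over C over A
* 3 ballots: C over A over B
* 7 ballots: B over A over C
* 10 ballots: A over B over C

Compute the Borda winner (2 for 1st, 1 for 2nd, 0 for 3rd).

B

A: 7×0 + 12×2 + 14×0 + 3×1 + 7×1 + 10×2 = 54
B: 7×1 + 12×0 + 14×2 + 3×0 + 7×2 + 10×1 = 59
C: 7×2 + 12×1 + 14×1 + 3×2 + 7×0 + 10×0 = 46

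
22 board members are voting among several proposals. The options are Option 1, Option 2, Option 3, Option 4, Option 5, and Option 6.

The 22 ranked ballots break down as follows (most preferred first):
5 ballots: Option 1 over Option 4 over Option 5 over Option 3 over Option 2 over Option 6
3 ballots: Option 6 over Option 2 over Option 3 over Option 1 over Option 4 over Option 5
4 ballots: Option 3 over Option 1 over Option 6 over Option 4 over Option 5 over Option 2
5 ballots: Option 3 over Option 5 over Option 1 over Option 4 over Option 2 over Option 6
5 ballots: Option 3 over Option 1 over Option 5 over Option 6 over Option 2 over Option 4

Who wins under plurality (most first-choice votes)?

First-place votes: Option 1 5, Option 2 0, Option 3 14, Option 4 0, Option 5 0, Option 6 3.

Option 3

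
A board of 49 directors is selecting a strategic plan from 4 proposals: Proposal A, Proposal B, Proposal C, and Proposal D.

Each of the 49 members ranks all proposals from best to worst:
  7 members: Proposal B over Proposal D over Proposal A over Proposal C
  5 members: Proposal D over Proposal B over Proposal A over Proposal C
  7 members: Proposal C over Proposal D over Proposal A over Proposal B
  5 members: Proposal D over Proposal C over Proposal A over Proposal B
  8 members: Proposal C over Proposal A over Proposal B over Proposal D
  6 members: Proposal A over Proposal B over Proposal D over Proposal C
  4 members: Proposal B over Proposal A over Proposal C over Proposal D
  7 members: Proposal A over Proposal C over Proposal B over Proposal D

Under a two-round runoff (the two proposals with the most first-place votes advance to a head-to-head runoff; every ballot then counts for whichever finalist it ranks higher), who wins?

Round 1 first-place votes: Proposal A 13, Proposal B 11, Proposal C 15, Proposal D 10. Proposal C and Proposal A advance.
Runoff: Proposal C is ranked above Proposal A on 20 ballots, Proposal A above Proposal C on 29.

Proposal A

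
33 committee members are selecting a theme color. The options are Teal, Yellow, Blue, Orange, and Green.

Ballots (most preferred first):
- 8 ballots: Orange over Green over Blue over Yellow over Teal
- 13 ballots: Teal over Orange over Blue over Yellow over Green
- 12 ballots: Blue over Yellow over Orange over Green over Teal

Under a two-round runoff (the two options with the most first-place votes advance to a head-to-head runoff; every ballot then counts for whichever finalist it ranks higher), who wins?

Blue

Round 1 first-place votes: Teal 13, Yellow 0, Blue 12, Orange 8, Green 0. Teal and Blue advance.
Runoff: Teal is ranked above Blue on 13 ballots, Blue above Teal on 20.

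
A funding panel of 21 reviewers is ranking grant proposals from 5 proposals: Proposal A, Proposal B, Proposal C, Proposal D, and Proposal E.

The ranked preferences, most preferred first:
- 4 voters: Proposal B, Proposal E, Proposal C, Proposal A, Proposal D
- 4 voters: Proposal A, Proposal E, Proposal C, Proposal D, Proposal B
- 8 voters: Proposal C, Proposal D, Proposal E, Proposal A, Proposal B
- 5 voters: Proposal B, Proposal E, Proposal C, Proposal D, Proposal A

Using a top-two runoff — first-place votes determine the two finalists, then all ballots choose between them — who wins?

Proposal C

Round 1 first-place votes: Proposal A 4, Proposal B 9, Proposal C 8, Proposal D 0, Proposal E 0. Proposal B and Proposal C advance.
Runoff: Proposal B is ranked above Proposal C on 9 ballots, Proposal C above Proposal B on 12.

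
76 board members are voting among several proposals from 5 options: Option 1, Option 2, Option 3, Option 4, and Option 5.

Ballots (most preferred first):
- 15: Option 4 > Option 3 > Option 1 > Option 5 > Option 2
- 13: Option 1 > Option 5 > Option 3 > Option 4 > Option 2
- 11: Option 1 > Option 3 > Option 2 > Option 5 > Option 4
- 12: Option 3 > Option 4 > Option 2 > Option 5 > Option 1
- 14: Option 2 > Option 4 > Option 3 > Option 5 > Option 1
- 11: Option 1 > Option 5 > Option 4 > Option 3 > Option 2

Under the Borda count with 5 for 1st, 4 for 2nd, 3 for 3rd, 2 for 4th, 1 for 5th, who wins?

Option 1: 15×3 + 13×5 + 11×5 + 12×1 + 14×1 + 11×5 = 246
Option 2: 15×1 + 13×1 + 11×3 + 12×3 + 14×5 + 11×1 = 178
Option 3: 15×4 + 13×3 + 11×4 + 12×5 + 14×3 + 11×2 = 267
Option 4: 15×5 + 13×2 + 11×1 + 12×4 + 14×4 + 11×3 = 249
Option 5: 15×2 + 13×4 + 11×2 + 12×2 + 14×2 + 11×4 = 200

Option 3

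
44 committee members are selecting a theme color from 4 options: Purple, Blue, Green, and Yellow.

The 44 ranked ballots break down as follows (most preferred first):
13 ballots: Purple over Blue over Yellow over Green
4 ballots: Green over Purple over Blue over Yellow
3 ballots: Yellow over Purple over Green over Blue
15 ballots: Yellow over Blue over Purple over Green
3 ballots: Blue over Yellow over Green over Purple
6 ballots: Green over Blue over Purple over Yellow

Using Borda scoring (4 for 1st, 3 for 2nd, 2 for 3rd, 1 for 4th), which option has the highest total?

Purple: 13×4 + 4×3 + 3×3 + 15×2 + 3×1 + 6×2 = 118
Blue: 13×3 + 4×2 + 3×1 + 15×3 + 3×4 + 6×3 = 125
Green: 13×1 + 4×4 + 3×2 + 15×1 + 3×2 + 6×4 = 80
Yellow: 13×2 + 4×1 + 3×4 + 15×4 + 3×3 + 6×1 = 117

Blue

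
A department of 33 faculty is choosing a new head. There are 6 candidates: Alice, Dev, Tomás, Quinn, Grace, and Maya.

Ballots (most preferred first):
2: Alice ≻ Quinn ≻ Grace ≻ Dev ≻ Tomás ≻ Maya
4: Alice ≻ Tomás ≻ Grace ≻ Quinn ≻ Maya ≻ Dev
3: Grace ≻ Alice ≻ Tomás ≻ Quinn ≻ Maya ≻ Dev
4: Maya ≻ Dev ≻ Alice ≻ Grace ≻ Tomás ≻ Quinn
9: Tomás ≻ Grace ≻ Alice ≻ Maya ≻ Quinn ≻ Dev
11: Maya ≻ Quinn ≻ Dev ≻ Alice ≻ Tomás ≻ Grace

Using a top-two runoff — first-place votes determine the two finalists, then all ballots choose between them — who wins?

Round 1 first-place votes: Alice 6, Dev 0, Tomás 9, Quinn 0, Grace 3, Maya 15. Maya and Tomás advance.
Runoff: Maya is ranked above Tomás on 15 ballots, Tomás above Maya on 18.

Tomás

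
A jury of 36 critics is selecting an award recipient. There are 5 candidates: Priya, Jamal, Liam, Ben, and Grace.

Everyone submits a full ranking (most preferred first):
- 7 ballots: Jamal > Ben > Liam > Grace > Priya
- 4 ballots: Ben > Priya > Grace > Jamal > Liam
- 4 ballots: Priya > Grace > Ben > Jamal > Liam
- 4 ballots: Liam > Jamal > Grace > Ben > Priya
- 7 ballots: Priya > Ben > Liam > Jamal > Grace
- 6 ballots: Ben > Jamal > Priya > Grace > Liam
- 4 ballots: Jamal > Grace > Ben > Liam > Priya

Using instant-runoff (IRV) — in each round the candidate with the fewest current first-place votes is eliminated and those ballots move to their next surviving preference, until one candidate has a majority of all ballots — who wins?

Jamal

Round 1: Priya 11, Jamal 11, Liam 4, Ben 10, Grace 0. Grace eliminated.
Round 2: Priya 11, Jamal 11, Liam 4, Ben 10. Liam eliminated.
Round 3: Priya 11, Jamal 15, Ben 10. Ben eliminated.
Round 4: Priya 15, Jamal 21. Jamal has a majority (≥19).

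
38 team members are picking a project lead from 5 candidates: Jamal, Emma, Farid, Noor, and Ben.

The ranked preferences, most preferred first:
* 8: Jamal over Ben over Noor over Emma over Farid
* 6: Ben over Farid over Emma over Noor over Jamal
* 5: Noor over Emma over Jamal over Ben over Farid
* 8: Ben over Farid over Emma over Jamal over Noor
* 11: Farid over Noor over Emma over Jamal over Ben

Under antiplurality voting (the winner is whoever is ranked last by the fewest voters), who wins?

Last-place votes: Jamal 6, Emma 0, Farid 13, Noor 8, Ben 11.

Emma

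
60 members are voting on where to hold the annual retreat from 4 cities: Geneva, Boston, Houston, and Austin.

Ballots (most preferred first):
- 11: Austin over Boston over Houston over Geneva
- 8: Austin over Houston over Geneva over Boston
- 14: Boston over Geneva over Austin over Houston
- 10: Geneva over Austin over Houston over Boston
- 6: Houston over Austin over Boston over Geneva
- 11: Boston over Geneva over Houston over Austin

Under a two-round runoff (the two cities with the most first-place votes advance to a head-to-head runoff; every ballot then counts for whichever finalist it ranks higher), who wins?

Round 1 first-place votes: Geneva 10, Boston 25, Houston 6, Austin 19. Boston and Austin advance.
Runoff: Boston is ranked above Austin on 25 ballots, Austin above Boston on 35.

Austin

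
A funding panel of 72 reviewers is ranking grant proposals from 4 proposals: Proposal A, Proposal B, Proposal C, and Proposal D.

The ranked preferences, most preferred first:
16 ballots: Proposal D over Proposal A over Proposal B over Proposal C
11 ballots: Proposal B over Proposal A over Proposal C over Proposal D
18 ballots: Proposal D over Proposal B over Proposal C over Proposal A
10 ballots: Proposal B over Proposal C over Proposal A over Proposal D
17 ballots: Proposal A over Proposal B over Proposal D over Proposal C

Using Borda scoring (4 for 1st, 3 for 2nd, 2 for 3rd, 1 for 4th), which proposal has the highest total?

Proposal B

Proposal A: 16×3 + 11×3 + 18×1 + 10×2 + 17×4 = 187
Proposal B: 16×2 + 11×4 + 18×3 + 10×4 + 17×3 = 221
Proposal C: 16×1 + 11×2 + 18×2 + 10×3 + 17×1 = 121
Proposal D: 16×4 + 11×1 + 18×4 + 10×1 + 17×2 = 191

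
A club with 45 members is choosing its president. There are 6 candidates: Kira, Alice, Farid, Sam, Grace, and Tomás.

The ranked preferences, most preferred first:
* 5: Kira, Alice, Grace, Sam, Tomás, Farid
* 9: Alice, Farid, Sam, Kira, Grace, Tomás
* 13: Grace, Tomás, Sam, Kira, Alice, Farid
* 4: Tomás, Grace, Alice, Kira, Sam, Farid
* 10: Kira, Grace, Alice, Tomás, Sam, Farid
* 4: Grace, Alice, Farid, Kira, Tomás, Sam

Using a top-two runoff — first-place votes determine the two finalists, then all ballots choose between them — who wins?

Kira

Round 1 first-place votes: Kira 15, Alice 9, Farid 0, Sam 0, Grace 17, Tomás 4. Grace and Kira advance.
Runoff: Grace is ranked above Kira on 21 ballots, Kira above Grace on 24.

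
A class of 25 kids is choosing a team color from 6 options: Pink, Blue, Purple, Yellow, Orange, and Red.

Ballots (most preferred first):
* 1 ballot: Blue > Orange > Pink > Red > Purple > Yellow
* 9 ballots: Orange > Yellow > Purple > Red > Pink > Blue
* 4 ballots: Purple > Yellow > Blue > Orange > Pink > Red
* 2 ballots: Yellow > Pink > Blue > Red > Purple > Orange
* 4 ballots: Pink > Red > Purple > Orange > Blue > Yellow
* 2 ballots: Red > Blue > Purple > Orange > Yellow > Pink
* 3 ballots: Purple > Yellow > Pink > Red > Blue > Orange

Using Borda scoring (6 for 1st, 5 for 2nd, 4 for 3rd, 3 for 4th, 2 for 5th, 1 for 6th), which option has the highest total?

Purple

Pink: 1×4 + 9×2 + 4×2 + 2×5 + 4×6 + 2×1 + 3×4 = 78
Blue: 1×6 + 9×1 + 4×4 + 2×4 + 4×2 + 2×5 + 3×2 = 63
Purple: 1×2 + 9×4 + 4×6 + 2×2 + 4×4 + 2×4 + 3×6 = 108
Yellow: 1×1 + 9×5 + 4×5 + 2×6 + 4×1 + 2×2 + 3×5 = 101
Orange: 1×5 + 9×6 + 4×3 + 2×1 + 4×3 + 2×3 + 3×1 = 94
Red: 1×3 + 9×3 + 4×1 + 2×3 + 4×5 + 2×6 + 3×3 = 81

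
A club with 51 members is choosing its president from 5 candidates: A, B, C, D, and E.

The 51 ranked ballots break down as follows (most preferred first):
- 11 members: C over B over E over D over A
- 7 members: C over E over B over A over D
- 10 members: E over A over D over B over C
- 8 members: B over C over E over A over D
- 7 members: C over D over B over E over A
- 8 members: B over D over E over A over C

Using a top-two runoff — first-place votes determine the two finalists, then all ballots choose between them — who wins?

B

Round 1 first-place votes: A 0, B 16, C 25, D 0, E 10. C and B advance.
Runoff: C is ranked above B on 25 ballots, B above C on 26.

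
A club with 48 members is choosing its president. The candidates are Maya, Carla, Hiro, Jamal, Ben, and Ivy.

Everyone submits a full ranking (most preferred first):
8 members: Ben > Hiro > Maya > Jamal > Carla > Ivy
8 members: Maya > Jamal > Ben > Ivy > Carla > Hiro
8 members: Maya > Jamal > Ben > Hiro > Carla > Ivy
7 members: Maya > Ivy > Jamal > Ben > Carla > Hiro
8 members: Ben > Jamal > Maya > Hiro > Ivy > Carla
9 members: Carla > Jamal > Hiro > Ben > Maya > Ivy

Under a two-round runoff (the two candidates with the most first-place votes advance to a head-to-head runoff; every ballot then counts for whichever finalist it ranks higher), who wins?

Round 1 first-place votes: Maya 23, Carla 9, Hiro 0, Jamal 0, Ben 16, Ivy 0. Maya and Ben advance.
Runoff: Maya is ranked above Ben on 23 ballots, Ben above Maya on 25.

Ben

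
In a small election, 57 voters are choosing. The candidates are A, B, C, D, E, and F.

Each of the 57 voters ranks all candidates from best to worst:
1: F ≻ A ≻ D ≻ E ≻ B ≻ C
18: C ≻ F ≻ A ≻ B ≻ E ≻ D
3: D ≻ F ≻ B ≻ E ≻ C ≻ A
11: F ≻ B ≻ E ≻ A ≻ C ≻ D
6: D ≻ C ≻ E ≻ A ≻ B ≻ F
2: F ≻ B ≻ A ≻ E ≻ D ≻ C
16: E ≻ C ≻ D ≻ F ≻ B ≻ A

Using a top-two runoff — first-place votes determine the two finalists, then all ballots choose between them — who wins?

E

Round 1 first-place votes: A 0, B 0, C 18, D 9, E 16, F 14. C and E advance.
Runoff: C is ranked above E on 24 ballots, E above C on 33.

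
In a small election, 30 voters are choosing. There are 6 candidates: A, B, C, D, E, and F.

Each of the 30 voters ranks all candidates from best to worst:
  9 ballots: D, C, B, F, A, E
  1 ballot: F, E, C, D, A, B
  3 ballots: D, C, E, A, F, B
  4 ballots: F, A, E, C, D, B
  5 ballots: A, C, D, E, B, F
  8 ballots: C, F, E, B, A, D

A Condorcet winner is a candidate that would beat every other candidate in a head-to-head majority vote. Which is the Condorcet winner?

C

C vs A: 21–9
C vs B: 30–0
C vs D: 18–12
C vs E: 25–5
C vs F: 25–5
C beats every other candidate.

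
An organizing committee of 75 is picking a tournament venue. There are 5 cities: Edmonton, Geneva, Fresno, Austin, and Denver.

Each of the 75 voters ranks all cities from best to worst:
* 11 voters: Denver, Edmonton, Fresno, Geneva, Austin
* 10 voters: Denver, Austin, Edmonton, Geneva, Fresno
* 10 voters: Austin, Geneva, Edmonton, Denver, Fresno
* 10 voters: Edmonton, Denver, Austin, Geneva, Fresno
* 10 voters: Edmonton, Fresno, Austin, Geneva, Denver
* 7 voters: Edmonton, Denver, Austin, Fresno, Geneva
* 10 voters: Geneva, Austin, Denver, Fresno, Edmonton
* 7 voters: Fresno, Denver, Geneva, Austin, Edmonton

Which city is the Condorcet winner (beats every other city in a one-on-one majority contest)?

Denver

Denver vs Edmonton: 38–37
Denver vs Geneva: 45–30
Denver vs Fresno: 58–17
Denver vs Austin: 45–30
Denver beats every other city.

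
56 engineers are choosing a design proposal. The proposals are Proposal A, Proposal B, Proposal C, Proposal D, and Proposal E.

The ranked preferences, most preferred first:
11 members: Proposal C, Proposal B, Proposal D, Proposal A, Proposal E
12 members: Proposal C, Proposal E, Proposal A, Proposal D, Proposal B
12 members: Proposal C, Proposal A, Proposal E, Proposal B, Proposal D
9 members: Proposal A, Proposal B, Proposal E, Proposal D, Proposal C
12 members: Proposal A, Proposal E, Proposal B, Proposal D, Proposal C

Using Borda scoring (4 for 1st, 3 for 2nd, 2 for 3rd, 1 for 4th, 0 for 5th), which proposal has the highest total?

Proposal A: 11×1 + 12×2 + 12×3 + 9×4 + 12×4 = 155
Proposal B: 11×3 + 12×0 + 12×1 + 9×3 + 12×2 = 96
Proposal C: 11×4 + 12×4 + 12×4 + 9×0 + 12×0 = 140
Proposal D: 11×2 + 12×1 + 12×0 + 9×1 + 12×1 = 55
Proposal E: 11×0 + 12×3 + 12×2 + 9×2 + 12×3 = 114

Proposal A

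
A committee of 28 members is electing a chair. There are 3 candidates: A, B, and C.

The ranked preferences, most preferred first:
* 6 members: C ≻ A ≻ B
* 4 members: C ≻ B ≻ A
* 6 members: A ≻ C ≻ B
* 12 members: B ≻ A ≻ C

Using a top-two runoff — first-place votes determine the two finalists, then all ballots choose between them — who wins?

C

Round 1 first-place votes: A 6, B 12, C 10. B and C advance.
Runoff: B is ranked above C on 12 ballots, C above B on 16.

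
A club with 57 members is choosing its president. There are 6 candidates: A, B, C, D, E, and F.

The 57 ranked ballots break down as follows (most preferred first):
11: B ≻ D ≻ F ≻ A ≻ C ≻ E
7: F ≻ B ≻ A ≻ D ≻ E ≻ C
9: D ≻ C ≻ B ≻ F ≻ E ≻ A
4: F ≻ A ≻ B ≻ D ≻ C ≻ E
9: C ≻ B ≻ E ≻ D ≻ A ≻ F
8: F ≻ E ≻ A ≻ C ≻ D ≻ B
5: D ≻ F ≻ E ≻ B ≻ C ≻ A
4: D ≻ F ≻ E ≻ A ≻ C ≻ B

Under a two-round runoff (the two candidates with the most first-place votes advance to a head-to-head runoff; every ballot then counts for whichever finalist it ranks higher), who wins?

D

Round 1 first-place votes: A 0, B 11, C 9, D 18, E 0, F 19. F and D advance.
Runoff: F is ranked above D on 19 ballots, D above F on 38.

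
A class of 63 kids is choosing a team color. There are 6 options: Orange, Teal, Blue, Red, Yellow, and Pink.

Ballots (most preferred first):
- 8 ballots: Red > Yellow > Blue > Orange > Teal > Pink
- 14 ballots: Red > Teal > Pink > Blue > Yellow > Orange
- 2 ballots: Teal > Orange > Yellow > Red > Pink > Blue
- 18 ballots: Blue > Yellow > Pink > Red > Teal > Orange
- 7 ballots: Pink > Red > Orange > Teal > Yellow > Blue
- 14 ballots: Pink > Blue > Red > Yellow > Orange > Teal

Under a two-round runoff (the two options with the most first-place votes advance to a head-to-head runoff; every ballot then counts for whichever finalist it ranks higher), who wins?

Round 1 first-place votes: Orange 0, Teal 2, Blue 18, Red 22, Yellow 0, Pink 21. Red and Pink advance.
Runoff: Red is ranked above Pink on 24 ballots, Pink above Red on 39.

Pink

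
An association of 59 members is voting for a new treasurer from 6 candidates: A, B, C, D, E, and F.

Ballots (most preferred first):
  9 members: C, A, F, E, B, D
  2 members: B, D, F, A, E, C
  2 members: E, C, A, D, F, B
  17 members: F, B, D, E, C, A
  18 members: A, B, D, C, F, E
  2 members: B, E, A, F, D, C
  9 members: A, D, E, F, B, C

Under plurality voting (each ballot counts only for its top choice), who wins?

A

First-place votes: A 27, B 4, C 9, D 0, E 2, F 17.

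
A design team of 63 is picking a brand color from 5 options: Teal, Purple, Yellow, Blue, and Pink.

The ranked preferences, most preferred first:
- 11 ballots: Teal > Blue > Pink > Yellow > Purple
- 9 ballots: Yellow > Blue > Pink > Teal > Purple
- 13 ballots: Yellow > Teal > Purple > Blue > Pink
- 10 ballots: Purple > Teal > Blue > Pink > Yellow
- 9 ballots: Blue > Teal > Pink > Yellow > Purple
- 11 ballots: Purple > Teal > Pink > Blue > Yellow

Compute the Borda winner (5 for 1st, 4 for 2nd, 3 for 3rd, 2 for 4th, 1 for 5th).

Teal

Teal: 11×5 + 9×2 + 13×4 + 10×4 + 9×4 + 11×4 = 245
Purple: 11×1 + 9×1 + 13×3 + 10×5 + 9×1 + 11×5 = 173
Yellow: 11×2 + 9×5 + 13×5 + 10×1 + 9×2 + 11×1 = 171
Blue: 11×4 + 9×4 + 13×2 + 10×3 + 9×5 + 11×2 = 203
Pink: 11×3 + 9×3 + 13×1 + 10×2 + 9×3 + 11×3 = 153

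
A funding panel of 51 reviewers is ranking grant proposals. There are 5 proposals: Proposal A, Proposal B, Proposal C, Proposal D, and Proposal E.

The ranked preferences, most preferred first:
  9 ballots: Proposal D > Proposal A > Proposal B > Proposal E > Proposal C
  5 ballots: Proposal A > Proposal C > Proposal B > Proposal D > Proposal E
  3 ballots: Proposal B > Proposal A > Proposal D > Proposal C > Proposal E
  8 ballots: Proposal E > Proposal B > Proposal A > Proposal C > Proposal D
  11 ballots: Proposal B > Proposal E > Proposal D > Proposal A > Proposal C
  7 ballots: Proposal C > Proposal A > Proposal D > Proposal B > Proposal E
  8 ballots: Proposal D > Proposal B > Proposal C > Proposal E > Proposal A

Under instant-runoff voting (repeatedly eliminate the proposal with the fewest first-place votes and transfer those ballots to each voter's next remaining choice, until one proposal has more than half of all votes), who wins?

Proposal B

Round 1: Proposal A 5, Proposal B 14, Proposal C 7, Proposal D 17, Proposal E 8. Proposal A eliminated.
Round 2: Proposal B 14, Proposal C 12, Proposal D 17, Proposal E 8. Proposal E eliminated.
Round 3: Proposal B 22, Proposal C 12, Proposal D 17. Proposal C eliminated.
Round 4: Proposal B 27, Proposal D 24. Proposal B has a majority (≥26).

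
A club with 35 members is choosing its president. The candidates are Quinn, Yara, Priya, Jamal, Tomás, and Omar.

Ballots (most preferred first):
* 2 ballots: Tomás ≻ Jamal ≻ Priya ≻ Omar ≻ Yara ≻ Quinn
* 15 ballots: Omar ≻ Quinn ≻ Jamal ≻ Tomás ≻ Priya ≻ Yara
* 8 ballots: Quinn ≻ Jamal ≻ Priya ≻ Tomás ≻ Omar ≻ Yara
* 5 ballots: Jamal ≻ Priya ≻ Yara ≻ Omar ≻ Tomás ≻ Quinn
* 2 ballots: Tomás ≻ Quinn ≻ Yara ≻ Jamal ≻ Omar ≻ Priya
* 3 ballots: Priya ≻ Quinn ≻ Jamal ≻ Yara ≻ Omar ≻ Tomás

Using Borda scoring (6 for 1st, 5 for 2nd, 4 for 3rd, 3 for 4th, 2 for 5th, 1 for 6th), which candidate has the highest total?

Quinn: 2×1 + 15×5 + 8×6 + 5×1 + 2×5 + 3×5 = 155
Yara: 2×2 + 15×1 + 8×1 + 5×4 + 2×4 + 3×3 = 64
Priya: 2×4 + 15×2 + 8×4 + 5×5 + 2×1 + 3×6 = 115
Jamal: 2×5 + 15×4 + 8×5 + 5×6 + 2×3 + 3×4 = 158
Tomás: 2×6 + 15×3 + 8×3 + 5×2 + 2×6 + 3×1 = 106
Omar: 2×3 + 15×6 + 8×2 + 5×3 + 2×2 + 3×2 = 137

Jamal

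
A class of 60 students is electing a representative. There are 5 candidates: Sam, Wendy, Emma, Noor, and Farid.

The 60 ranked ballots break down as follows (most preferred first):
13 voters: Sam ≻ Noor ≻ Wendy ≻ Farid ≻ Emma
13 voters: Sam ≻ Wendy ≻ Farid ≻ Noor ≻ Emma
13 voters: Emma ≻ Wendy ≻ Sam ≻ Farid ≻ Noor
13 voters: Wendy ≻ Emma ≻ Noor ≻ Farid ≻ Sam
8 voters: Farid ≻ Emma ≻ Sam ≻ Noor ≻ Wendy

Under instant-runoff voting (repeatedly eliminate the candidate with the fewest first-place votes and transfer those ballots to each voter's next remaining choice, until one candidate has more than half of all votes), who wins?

Emma

Round 1: Sam 26, Wendy 13, Emma 13, Noor 0, Farid 8. Noor eliminated.
Round 2: Sam 26, Wendy 13, Emma 13, Farid 8. Farid eliminated.
Round 3: Sam 26, Wendy 13, Emma 21. Wendy eliminated.
Round 4: Sam 26, Emma 34. Emma has a majority (≥31).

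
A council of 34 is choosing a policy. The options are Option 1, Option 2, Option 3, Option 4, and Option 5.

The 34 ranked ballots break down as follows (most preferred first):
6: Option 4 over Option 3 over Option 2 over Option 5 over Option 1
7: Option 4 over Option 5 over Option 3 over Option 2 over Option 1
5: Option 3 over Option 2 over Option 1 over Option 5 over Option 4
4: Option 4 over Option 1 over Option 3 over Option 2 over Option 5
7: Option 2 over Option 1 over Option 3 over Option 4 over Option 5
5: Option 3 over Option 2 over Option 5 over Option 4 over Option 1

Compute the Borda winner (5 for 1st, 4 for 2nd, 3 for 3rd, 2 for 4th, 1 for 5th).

Option 1: 6×1 + 7×1 + 5×3 + 4×4 + 7×4 + 5×1 = 77
Option 2: 6×3 + 7×2 + 5×4 + 4×2 + 7×5 + 5×4 = 115
Option 3: 6×4 + 7×3 + 5×5 + 4×3 + 7×3 + 5×5 = 128
Option 4: 6×5 + 7×5 + 5×1 + 4×5 + 7×2 + 5×2 = 114
Option 5: 6×2 + 7×4 + 5×2 + 4×1 + 7×1 + 5×3 = 76

Option 3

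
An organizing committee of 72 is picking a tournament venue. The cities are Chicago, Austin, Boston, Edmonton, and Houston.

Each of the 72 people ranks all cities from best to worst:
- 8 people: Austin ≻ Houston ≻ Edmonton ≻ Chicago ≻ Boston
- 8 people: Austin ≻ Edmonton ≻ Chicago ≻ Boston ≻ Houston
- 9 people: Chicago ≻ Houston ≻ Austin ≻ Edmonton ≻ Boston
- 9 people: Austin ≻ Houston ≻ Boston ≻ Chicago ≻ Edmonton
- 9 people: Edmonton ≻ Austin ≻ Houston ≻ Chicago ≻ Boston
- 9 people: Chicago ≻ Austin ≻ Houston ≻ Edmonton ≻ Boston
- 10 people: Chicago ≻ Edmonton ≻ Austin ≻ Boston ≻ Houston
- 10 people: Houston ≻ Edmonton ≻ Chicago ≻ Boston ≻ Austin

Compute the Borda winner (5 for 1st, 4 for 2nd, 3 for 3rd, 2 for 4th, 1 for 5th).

Austin

Chicago: 8×2 + 8×3 + 9×5 + 9×2 + 9×2 + 9×5 + 10×5 + 10×3 = 246
Austin: 8×5 + 8×5 + 9×3 + 9×5 + 9×4 + 9×4 + 10×3 + 10×1 = 264
Boston: 8×1 + 8×2 + 9×1 + 9×3 + 9×1 + 9×1 + 10×2 + 10×2 = 118
Edmonton: 8×3 + 8×4 + 9×2 + 9×1 + 9×5 + 9×2 + 10×4 + 10×4 = 226
Houston: 8×4 + 8×1 + 9×4 + 9×4 + 9×3 + 9×3 + 10×1 + 10×5 = 226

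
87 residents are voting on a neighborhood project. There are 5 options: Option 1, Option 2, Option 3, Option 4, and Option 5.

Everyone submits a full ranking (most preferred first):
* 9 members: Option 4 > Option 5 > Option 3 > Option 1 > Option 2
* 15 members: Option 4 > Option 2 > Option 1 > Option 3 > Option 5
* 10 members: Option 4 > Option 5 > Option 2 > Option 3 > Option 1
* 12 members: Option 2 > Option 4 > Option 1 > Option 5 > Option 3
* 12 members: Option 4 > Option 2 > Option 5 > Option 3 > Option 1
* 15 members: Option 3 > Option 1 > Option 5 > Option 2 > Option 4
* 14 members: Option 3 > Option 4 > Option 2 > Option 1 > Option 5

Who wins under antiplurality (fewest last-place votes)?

Last-place votes: Option 1 22, Option 2 9, Option 3 12, Option 4 15, Option 5 29.

Option 2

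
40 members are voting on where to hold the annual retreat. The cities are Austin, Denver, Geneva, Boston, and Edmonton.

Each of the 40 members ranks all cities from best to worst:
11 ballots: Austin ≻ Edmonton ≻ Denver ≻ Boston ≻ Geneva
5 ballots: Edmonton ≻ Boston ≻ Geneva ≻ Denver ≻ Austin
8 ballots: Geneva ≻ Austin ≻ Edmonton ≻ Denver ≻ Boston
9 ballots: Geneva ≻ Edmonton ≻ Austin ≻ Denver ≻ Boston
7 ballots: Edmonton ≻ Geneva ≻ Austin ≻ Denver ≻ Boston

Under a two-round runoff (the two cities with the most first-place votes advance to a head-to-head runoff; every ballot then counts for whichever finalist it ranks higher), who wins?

Edmonton

Round 1 first-place votes: Austin 11, Denver 0, Geneva 17, Boston 0, Edmonton 12. Geneva and Edmonton advance.
Runoff: Geneva is ranked above Edmonton on 17 ballots, Edmonton above Geneva on 23.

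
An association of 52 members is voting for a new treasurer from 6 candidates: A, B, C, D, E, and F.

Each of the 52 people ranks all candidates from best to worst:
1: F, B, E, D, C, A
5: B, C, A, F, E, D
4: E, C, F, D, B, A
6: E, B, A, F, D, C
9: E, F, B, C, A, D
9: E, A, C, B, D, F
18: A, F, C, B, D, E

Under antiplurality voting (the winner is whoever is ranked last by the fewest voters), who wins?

B

Last-place votes: A 5, B 0, C 6, D 14, E 18, F 9.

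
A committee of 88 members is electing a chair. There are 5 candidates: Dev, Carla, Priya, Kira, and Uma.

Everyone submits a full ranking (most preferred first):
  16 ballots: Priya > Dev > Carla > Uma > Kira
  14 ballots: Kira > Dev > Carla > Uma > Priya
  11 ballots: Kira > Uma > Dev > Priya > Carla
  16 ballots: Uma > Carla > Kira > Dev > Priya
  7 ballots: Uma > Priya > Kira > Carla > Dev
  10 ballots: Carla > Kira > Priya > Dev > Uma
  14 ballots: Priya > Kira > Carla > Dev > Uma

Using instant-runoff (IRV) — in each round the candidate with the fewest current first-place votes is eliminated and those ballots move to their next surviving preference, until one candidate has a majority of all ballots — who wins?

Kira

Round 1: Dev 0, Carla 10, Priya 30, Kira 25, Uma 23. Dev eliminated.
Round 2: Carla 10, Priya 30, Kira 25, Uma 23. Carla eliminated.
Round 3: Priya 30, Kira 35, Uma 23. Uma eliminated.
Round 4: Priya 37, Kira 51. Kira has a majority (≥45).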